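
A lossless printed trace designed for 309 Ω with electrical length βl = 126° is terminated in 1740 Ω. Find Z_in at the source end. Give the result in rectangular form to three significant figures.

Z_in ≈ 82.5 + j214 Ω

tan(βl) = tan(126°) = -1.38
Z_in = Z_0·(Z_L + jZ_0·tanβl)/(Z_0 + jZ_L·tanβl)
     = 309·(1740 − j425)/(309 − j2390)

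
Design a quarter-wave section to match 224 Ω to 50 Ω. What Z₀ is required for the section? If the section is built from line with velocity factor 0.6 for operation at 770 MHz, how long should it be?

Z_qwt ≈ 106 Ω; length ≈ 5.84 cm

Z_qwt = √(Z_0·R_L) = √(50 × 224) = √11200
λ = 0.6·c/f = 0.234 m, so l = λ/4 = 0.0584 m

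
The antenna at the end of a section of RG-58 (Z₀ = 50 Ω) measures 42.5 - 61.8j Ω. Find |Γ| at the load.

Γ = (Z_L − Z_0)/(Z_L + Z_0) = (-7.5 − j61.8)/(92.5 − j61.8)
|Γ| = 62.3/111

|Γ| ≈ 0.56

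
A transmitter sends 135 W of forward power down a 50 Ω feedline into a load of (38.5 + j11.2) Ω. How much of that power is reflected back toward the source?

P_reflected ≈ 4.37 W

|Γ| = |(-11.5 + j11.2)/(88.5 + j11.2)| = 0.18
|Γ|² = 0.0324
P_refl = |Γ|²·P_inc = 4.37 W, P_del = (1 − |Γ|²)·P_inc = 131 W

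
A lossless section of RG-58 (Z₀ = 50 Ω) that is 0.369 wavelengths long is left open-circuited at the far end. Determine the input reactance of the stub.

X_in ≈ 46.4 Ω (inductive)

βl = 2π × 0.369 = 133°
tan(βl) = -1.08
For an open-circuited stub, Z_in = −jZ_0·cot(βl) = −jZ_0/tan(βl)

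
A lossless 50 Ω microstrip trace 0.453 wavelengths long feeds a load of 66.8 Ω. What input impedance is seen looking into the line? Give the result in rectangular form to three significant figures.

βl = 2π × 0.453 = 163°
tan(βl) = tan(163°) = -0.304
Z_in = Z_0·(Z_L + jZ_0·tanβl)/(Z_0 + jZ_L·tanβl)
     = 50·(66.8 − j15.2)/(50 − j20.3)

Z_in ≈ 62.6 + j10.2 Ω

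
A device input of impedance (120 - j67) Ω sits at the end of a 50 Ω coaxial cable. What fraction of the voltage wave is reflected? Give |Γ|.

Γ = (Z_L − Z_0)/(Z_L + Z_0) = (70 − j67)/(170 − j67)
|Γ| = 96.9/183

|Γ| ≈ 0.53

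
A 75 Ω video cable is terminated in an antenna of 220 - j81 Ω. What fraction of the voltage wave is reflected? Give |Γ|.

|Γ| ≈ 0.543

Γ = (Z_L − Z_0)/(Z_L + Z_0) = (145 − j81)/(295 − j81)
|Γ| = 166/306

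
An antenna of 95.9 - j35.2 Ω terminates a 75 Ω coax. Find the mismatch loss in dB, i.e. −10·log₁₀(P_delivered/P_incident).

Γ = (20.9 − j35.2)/(170.9 − j35.2), |Γ| = 0.235
|Γ|² = 0.055, so P_del/P_inc = 1 − |Γ|² = 0.945
ML = −10·log₁₀(1 − |Γ|²)

mismatch loss ≈ 0.246 dB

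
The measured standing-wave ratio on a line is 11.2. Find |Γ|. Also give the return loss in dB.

|Γ| = (S − 1)/(S + 1) = (11.2 − 1)/(11.2 + 1) = 10.2/12.2
RL = −20·log₁₀|Γ| = −20·log₁₀(0.836)

|Γ| ≈ 0.836; return loss ≈ 1.56 dB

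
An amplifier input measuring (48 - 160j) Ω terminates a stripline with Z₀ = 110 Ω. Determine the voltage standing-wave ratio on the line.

Γ = (Z_L − Z_0)/(Z_L + Z_0) = (-62 − j160)/(158 − j160)
|Γ| = 172/225 = 0.763
VSWR = (1 + |Γ|)/(1 − |Γ|) = 1.76/0.237

VSWR ≈ 7.44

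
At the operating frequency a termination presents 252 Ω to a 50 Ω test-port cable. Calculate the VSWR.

For a purely resistive load, VSWR = R_L/Z_0 or Z_0/R_L (whichever > 1) = 252/50

VSWR ≈ 5.04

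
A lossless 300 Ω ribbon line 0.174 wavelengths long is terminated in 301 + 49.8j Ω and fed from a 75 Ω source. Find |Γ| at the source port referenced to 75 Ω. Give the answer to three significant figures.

|Γ| ≈ 0.64

βl = 2π × 0.174 = 62.6°
tan(βl) = 1.93
Z_in = Z_0·(Z_L + jZ_0·tanβl)/(Z_0 + jZ_L·tanβl) = 338 − j37 Ω
Γ_s = (Z_in − Z_s)/(Z_in + Z_s) = (263 − j37)/(413 − j37), |Γ_s| = 0.64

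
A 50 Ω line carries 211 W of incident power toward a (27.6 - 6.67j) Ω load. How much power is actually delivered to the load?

P_delivered ≈ 192 W

|Γ| = |(-22.4 − j6.67)/(77.6 − j6.67)| = 0.3
|Γ|² = 0.09
P_refl = |Γ|²·P_inc = 19 W, P_del = (1 − |Γ|²)·P_inc = 192 W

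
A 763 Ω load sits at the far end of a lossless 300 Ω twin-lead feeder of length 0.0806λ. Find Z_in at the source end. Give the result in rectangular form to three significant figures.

Z_in ≈ 334 − j304 Ω

βl = 2π × 0.0806 = 29°
tan(βl) = tan(29°) = 0.555
Z_in = Z_0·(Z_L + jZ_0·tanβl)/(Z_0 + jZ_L·tanβl)
     = 300·(763 + j166)/(300 + j423)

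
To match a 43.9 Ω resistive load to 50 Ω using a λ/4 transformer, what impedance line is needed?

Z_qwt = √(Z_0·R_L) = √(50 × 43.9) = √2195

Z_qwt ≈ 46.9 Ω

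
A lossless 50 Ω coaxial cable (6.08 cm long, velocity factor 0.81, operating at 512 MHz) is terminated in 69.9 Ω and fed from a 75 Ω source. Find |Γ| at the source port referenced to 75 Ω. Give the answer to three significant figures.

λ = v/f = 0.81·c / 512 MHz = 0.475 m
βl = 2π·l/λ = 2π × 0.128 = 46.1°
tan(βl) = 1.04
Z_in = Z_0·(Z_L + jZ_0·tanβl)/(Z_0 + jZ_L·tanβl) = 46.7 − j15.9 Ω
Γ_s = (Z_in − Z_s)/(Z_in + Z_s) = (-28.3 − j15.9)/(122 − j15.9), |Γ_s| = 0.264

|Γ| ≈ 0.264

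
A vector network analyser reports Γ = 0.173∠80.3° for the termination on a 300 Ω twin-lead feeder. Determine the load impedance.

Z_L ≈ 300 + j105 Ω

Z_L = Z_0·(1 + Γ)/(1 − Γ) = 300·(1.03 + j0.171)/(0.971 − j0.171)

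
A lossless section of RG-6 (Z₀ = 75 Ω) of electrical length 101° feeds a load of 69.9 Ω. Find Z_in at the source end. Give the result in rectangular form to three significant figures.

Z_in ≈ 80 − j2.11 Ω

tan(βl) = tan(101°) = -5.14
Z_in = Z_0·(Z_L + jZ_0·tanβl)/(Z_0 + jZ_L·tanβl)
     = 75·(69.9 − j386)/(75 − j360)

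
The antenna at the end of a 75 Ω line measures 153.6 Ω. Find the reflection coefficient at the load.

Γ = 0.344

Γ = (Z_L − Z_0)/(Z_L + Z_0) = (153.6 − 75)/(153.6 + 75) = 78.6/228.6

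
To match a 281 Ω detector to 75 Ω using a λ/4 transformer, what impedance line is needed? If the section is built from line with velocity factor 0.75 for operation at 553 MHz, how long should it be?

Z_qwt ≈ 145 Ω; length ≈ 10.2 cm

Z_qwt = √(Z_0·R_L) = √(75 × 281) = √21080
λ = 0.75·c/f = 0.407 m, so l = λ/4 = 0.102 m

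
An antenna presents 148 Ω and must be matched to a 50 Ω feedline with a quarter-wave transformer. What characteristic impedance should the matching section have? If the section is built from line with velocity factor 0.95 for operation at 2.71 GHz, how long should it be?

Z_qwt ≈ 86 Ω; length ≈ 2.63 cm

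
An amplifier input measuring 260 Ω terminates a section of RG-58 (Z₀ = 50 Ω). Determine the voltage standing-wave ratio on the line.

Γ = (260 − 50)/(260 + 50) = 0.677
VSWR = (1 + 0.677)/(1 − 0.677)

VSWR ≈ 5.2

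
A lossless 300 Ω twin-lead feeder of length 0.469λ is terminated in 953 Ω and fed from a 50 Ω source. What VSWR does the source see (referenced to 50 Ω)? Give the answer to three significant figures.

VSWR ≈ 18.4

βl = 2π × 0.469 = 169°
tan(βl) = -0.197
Z_in = Z_0·(Z_L + jZ_0·tanβl)/(Z_0 + jZ_L·tanβl) = 711 + j386 Ω
Γ_s = (Z_in − Z_s)/(Z_in + Z_s) = (661 + j386)/(761 + j386), |Γ_s| = 0.897
VSWR = (1 + |Γ_s|)/(1 − |Γ_s|)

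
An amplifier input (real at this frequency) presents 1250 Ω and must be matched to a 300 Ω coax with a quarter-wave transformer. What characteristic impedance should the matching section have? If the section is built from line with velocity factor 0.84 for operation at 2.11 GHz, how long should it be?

Z_qwt ≈ 612 Ω; length ≈ 2.99 cm

Z_qwt = √(Z_0·R_L) = √(300 × 1250) = √375000
λ = 0.84·c/f = 0.119 m, so l = λ/4 = 0.0299 m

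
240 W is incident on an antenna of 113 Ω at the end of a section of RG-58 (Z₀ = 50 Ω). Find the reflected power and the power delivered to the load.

Γ = (113 − 50)/(113 + 50) = 0.387
|Γ|² = 0.149
P_refl = |Γ|²·P_inc = 35.9 W, P_del = (1 − |Γ|²)·P_inc = 204 W

P_reflected ≈ 35.9 W; P_delivered ≈ 204 W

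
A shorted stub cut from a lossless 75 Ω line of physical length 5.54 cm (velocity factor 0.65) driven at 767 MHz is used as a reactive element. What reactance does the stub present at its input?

λ = v/f = 0.65·c / 767 MHz = 0.254 m
βl = 2π·l/λ = 2π × 0.218 = 78.4°
tan(βl) = 4.89
For a shorted stub, Z_in = jZ_0·tan(βl)

X_in ≈ 367 Ω (inductive)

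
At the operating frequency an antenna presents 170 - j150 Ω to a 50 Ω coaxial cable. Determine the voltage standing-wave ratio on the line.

Γ = (Z_L − Z_0)/(Z_L + Z_0) = (120 − j150)/(220 − j150)
|Γ| = 192/266 = 0.721
VSWR = (1 + |Γ|)/(1 − |Γ|) = 1.72/0.279

VSWR ≈ 6.18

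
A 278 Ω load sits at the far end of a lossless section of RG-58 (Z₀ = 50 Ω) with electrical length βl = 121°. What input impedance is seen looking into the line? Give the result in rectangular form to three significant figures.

tan(βl) = tan(121°) = -1.66
Z_in = Z_0·(Z_L + jZ_0·tanβl)/(Z_0 + jZ_L·tanβl)
     = 50·(278 − j83.2)/(50 − j463)

Z_in ≈ 12.1 + j28.7 Ω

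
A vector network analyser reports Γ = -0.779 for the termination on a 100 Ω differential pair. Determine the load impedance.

Z_L = Z_0·(1 + Γ)/(1 − Γ) = 100·(0.221)/(1.78)

Z_L ≈ 12.4 Ω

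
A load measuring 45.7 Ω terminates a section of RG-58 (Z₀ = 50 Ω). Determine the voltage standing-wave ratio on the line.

VSWR ≈ 1.09

Γ = (45.7 − 50)/(45.7 + 50) = -0.0449
VSWR = (1 + 0.0449)/(1 − 0.0449)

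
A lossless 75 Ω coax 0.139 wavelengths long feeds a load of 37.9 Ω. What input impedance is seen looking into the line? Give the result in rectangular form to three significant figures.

Z_in ≈ 67.4 + j48.9 Ω

βl = 2π × 0.139 = 50°
tan(βl) = tan(50°) = 1.19
Z_in = Z_0·(Z_L + jZ_0·tanβl)/(Z_0 + jZ_L·tanβl)
     = 75·(37.9 + j89.5)/(75 + j45.2)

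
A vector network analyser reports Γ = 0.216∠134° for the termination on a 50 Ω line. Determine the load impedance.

Z_L = Z_0·(1 + Γ)/(1 − Γ) = 50·(0.85 + j0.155)/(1.15 − j0.155)

Z_L ≈ 35.4 + j11.5 Ω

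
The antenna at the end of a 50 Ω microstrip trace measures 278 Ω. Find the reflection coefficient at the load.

Γ = 0.695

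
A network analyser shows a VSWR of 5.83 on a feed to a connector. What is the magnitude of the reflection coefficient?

|Γ| ≈ 0.707

|Γ| = (S − 1)/(S + 1) = (5.83 − 1)/(5.83 + 1) = 4.83/6.83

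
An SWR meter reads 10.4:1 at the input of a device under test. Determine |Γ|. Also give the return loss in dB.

|Γ| ≈ 0.825; return loss ≈ 1.68 dB

|Γ| = (S − 1)/(S + 1) = (10.4 − 1)/(10.4 + 1) = 9.4/11.4
RL = −20·log₁₀|Γ| = −20·log₁₀(0.825)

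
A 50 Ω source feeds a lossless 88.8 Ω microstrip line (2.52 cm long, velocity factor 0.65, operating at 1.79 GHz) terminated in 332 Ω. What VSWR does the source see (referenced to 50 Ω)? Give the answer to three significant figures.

VSWR ≈ 2.18

λ = v/f = 0.65·c / 1.79 GHz = 0.109 m
βl = 2π·l/λ = 2π × 0.231 = 83.3°
tan(βl) = 8.48
Z_in = Z_0·(Z_L + jZ_0·tanβl)/(Z_0 + jZ_L·tanβl) = 24.1 − j9.71 Ω
Γ_s = (Z_in − Z_s)/(Z_in + Z_s) = (-25.9 − j9.71)/(74.1 − j9.71), |Γ_s| = 0.371
VSWR = (1 + |Γ_s|)/(1 − |Γ_s|)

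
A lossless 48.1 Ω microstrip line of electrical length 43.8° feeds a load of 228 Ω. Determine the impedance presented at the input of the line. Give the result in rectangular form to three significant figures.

tan(βl) = tan(43.8°) = 0.959
Z_in = Z_0·(Z_L + jZ_0·tanβl)/(Z_0 + jZ_L·tanβl)
     = 48.1·(228 + j46.1)/(48.1 + j219)

Z_in ≈ 20.2 − j45.7 Ω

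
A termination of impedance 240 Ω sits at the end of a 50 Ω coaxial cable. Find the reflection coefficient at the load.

Γ = 0.655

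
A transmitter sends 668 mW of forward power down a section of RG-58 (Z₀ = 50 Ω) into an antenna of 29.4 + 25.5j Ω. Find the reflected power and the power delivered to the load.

|Γ| = |(-20.6 + j25.5)/(79.4 + j25.5)| = 0.393
|Γ|² = 0.155
P_refl = |Γ|²·P_inc = 103 mW, P_del = (1 − |Γ|²)·P_inc = 565 mW

P_reflected ≈ 103 mW; P_delivered ≈ 565 mW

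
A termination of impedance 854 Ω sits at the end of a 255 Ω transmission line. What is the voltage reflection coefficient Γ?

Γ = (Z_L − Z_0)/(Z_L + Z_0) = (854 − 255)/(854 + 255) = 599/1109

Γ = 0.54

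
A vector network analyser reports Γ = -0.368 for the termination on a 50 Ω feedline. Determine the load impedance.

Z_L ≈ 23.1 Ω

Z_L = Z_0·(1 + Γ)/(1 − Γ) = 50·(0.632)/(1.37)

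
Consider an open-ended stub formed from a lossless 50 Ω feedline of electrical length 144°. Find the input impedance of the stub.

tan(βl) = -0.727
For an open-ended stub, Z_in = −jZ_0·cot(βl) = −jZ_0/tan(βl)

Z_in ≈ +j68.8 Ω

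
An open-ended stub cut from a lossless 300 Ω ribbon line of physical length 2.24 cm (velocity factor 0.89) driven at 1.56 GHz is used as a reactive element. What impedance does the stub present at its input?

λ = v/f = 0.89·c / 1.56 GHz = 0.171 m
βl = 2π·l/λ = 2π × 0.131 = 47.1°
tan(βl) = 1.08
For an open-ended stub, Z_in = −jZ_0·cot(βl) = −jZ_0/tan(βl)

Z_in ≈ −j279 Ω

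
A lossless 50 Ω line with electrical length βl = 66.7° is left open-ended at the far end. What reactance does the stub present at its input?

tan(βl) = 2.32
For an open-ended stub, Z_in = −jZ_0·cot(βl) = −jZ_0/tan(βl)

X_in ≈ -21.5 Ω (capacitive)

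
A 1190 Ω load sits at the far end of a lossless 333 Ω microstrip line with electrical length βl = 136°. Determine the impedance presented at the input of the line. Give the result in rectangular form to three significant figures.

Z_in ≈ 178 + j293 Ω

tan(βl) = tan(136°) = -0.966
Z_in = Z_0·(Z_L + jZ_0·tanβl)/(Z_0 + jZ_L·tanβl)
     = 333·(1190 − j322)/(333 − j1150)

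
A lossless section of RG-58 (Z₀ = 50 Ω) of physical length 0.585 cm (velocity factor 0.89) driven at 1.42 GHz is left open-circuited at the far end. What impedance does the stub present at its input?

λ = v/f = 0.89·c / 1.42 GHz = 0.188 m
βl = 2π·l/λ = 2π × 0.0311 = 11.2°
tan(βl) = 0.198
For an open-circuited stub, Z_in = −jZ_0·cot(βl) = −jZ_0/tan(βl)

Z_in ≈ −j253 Ω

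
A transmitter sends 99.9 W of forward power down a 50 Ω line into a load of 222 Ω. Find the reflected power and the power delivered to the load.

Γ = (222 − 50)/(222 + 50) = 0.632
|Γ|² = 0.4
P_refl = |Γ|²·P_inc = 39.9 W, P_del = (1 − |Γ|²)·P_inc = 60 W

P_reflected ≈ 39.9 W; P_delivered ≈ 60 W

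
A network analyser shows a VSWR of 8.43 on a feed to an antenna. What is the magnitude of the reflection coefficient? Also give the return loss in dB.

|Γ| = (S − 1)/(S + 1) = (8.43 − 1)/(8.43 + 1) = 7.43/9.43
RL = −20·log₁₀|Γ| = −20·log₁₀(0.788)

|Γ| ≈ 0.788; return loss ≈ 2.07 dB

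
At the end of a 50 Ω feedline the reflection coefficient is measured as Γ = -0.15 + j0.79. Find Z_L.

Z_L ≈ 9.08 + j40.6 Ω

Z_L = Z_0·(1 + Γ)/(1 − Γ) = 50·(0.85 + j0.79)/(1.15 − j0.79)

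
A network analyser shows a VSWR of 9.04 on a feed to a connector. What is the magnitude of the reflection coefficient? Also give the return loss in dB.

|Γ| ≈ 0.801; return loss ≈ 1.93 dB

|Γ| = (S − 1)/(S + 1) = (9.04 − 1)/(9.04 + 1) = 8.04/10
RL = −20·log₁₀|Γ| = −20·log₁₀(0.801)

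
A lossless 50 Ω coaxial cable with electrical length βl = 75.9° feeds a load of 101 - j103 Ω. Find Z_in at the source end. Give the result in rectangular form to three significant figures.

tan(βl) = tan(75.9°) = 3.98
Z_in = Z_0·(Z_L + jZ_0·tanβl)/(Z_0 + jZ_L·tanβl)
     = 50·(101 + j96.1)/(460 + j402)

Z_in ≈ 11.4 + j0.48 Ω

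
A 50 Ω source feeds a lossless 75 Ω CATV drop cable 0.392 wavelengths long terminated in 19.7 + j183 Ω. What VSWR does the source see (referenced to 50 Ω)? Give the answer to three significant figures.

βl = 2π × 0.392 = 141°
tan(βl) = -0.806
Z_in = Z_0·(Z_L + jZ_0·tanβl)/(Z_0 + jZ_L·tanβl) = 3.67 + j41.6 Ω
Γ_s = (Z_in − Z_s)/(Z_in + Z_s) = (-46.3 + j41.6)/(53.7 + j41.6), |Γ_s| = 0.917
VSWR = (1 + |Γ_s|)/(1 − |Γ_s|)

VSWR ≈ 23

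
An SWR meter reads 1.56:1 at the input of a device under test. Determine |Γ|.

|Γ| ≈ 0.219

|Γ| = (S − 1)/(S + 1) = (1.56 − 1)/(1.56 + 1) = 0.56/2.56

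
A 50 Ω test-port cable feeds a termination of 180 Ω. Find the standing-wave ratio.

For a purely resistive load, VSWR = R_L/Z_0 or Z_0/R_L (whichever > 1) = 180/50

VSWR ≈ 3.6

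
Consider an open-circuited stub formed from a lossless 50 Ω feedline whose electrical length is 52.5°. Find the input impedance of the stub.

tan(βl) = 1.3
For an open-circuited stub, Z_in = −jZ_0·cot(βl) = −jZ_0/tan(βl)

Z_in ≈ −j38.4 Ω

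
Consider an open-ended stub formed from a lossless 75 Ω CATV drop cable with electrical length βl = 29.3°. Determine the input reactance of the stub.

tan(βl) = 0.561
For an open-ended stub, Z_in = −jZ_0·cot(βl) = −jZ_0/tan(βl)

X_in ≈ -134 Ω (capacitive)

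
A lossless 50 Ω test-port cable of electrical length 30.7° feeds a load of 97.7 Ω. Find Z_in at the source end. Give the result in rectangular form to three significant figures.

tan(βl) = tan(30.7°) = 0.594
Z_in = Z_0·(Z_L + jZ_0·tanβl)/(Z_0 + jZ_L·tanβl)
     = 50·(97.7 + j29.7)/(50 + j58)

Z_in ≈ 56.3 − j35.7 Ω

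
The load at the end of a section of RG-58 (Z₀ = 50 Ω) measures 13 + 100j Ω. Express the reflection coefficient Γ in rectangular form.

Γ ≈ 0.549 + j0.716

Γ = (Z_L − Z_0)/(Z_L + Z_0) = (-37 + j100)/(63 + j100)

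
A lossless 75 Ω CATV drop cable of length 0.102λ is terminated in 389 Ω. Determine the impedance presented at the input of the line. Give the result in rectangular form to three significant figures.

βl = 2π × 0.102 = 36.7°
tan(βl) = tan(36.7°) = 0.746
Z_in = Z_0·(Z_L + jZ_0·tanβl)/(Z_0 + jZ_L·tanβl)
     = 75·(389 + j55.9)/(75 + j290)

Z_in ≈ 37.9 − j90.7 Ω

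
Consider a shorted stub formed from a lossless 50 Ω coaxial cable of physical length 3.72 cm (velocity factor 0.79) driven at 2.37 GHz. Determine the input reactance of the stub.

λ = v/f = 0.79·c / 2.37 GHz = 0.1 m
βl = 2π·l/λ = 2π × 0.372 = 134°
tan(βl) = -1.04
For a shorted stub, Z_in = jZ_0·tan(βl)

X_in ≈ -51.9 Ω (capacitive)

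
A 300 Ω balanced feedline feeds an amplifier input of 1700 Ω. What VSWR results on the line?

Γ = (1700 − 300)/(1700 + 300) = 0.7
VSWR = (1 + 0.7)/(1 − 0.7)

VSWR ≈ 5.67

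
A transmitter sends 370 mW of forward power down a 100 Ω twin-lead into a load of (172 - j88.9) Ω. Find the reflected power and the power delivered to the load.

P_reflected ≈ 59.1 mW; P_delivered ≈ 311 mW

|Γ| = |(72 − j88.9)/(272 − j88.9)| = 0.4
|Γ|² = 0.16
P_refl = |Γ|²·P_inc = 59.1 mW, P_del = (1 − |Γ|²)·P_inc = 311 mW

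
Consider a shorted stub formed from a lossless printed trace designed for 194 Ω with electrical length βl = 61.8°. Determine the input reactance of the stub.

tan(βl) = 1.86
For a shorted stub, Z_in = jZ_0·tan(βl)

X_in ≈ 362 Ω (inductive)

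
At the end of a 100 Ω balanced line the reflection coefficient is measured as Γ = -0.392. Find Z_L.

Z_L ≈ 43.7 Ω

Z_L = Z_0·(1 + Γ)/(1 − Γ) = 100·(0.608)/(1.39)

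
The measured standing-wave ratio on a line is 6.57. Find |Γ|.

|Γ| ≈ 0.736

|Γ| = (S − 1)/(S + 1) = (6.57 − 1)/(6.57 + 1) = 5.57/7.57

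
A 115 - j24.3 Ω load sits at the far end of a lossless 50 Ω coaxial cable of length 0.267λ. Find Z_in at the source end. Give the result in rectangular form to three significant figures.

Z_in ≈ 21.4 + j8.89 Ω

βl = 2π × 0.267 = 96.1°
tan(βl) = tan(96.1°) = -9.33
Z_in = Z_0·(Z_L + jZ_0·tanβl)/(Z_0 + jZ_L·tanβl)
     = 50·(115 − j491)/(-177 − j1070)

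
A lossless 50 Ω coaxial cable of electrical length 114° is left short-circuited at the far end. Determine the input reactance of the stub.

X_in ≈ -112 Ω (capacitive)

tan(βl) = -2.25
For a short-circuited stub, Z_in = jZ_0·tan(βl)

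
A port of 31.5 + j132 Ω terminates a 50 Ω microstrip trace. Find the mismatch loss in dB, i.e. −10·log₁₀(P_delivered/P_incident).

mismatch loss ≈ 5.82 dB

Γ = (-18.5 + j132)/(81.5 + j132), |Γ| = 0.859
|Γ|² = 0.738, so P_del/P_inc = 1 − |Γ|² = 0.262
ML = −10·log₁₀(1 − |Γ|²)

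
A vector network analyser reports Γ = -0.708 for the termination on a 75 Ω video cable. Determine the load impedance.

Z_L = Z_0·(1 + Γ)/(1 − Γ) = 75·(0.292)/(1.71)

Z_L ≈ 12.8 Ω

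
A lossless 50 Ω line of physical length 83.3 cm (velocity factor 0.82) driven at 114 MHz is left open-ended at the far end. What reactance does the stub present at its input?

λ = v/f = 0.82·c / 114 MHz = 2.16 m
βl = 2π·l/λ = 2π × 0.386 = 139°
tan(βl) = -0.87
For an open-ended stub, Z_in = −jZ_0·cot(βl) = −jZ_0/tan(βl)

X_in ≈ 57.5 Ω (inductive)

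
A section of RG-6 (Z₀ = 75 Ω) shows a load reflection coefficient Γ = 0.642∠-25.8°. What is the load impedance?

Z_L ≈ 172 − j164 Ω

Z_L = Z_0·(1 + Γ)/(1 − Γ) = 75·(1.58 − j0.279)/(0.422 + j0.279)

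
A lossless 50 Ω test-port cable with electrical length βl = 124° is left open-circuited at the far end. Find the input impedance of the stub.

tan(βl) = -1.48
For an open-circuited stub, Z_in = −jZ_0·cot(βl) = −jZ_0/tan(βl)

Z_in ≈ +j33.7 Ω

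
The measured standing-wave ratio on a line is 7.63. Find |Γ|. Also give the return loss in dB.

|Γ| ≈ 0.768; return loss ≈ 2.29 dB

|Γ| = (S − 1)/(S + 1) = (7.63 − 1)/(7.63 + 1) = 6.63/8.63
RL = −20·log₁₀|Γ| = −20·log₁₀(0.768)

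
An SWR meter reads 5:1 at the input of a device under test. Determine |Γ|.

|Γ| ≈ 0.667

|Γ| = (S − 1)/(S + 1) = (5 − 1)/(5 + 1) = 4/6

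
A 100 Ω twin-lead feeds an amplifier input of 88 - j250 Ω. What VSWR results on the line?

VSWR ≈ 9.01

Γ = (Z_L − Z_0)/(Z_L + Z_0) = (-12 − j250)/(188 − j250)
|Γ| = 250/313 = 0.8
VSWR = (1 + |Γ|)/(1 − |Γ|) = 1.8/0.2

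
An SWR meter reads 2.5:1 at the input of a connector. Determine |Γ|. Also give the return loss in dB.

|Γ| ≈ 0.429; return loss ≈ 7.36 dB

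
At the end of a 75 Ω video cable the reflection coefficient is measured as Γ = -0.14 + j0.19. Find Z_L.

Z_L = Z_0·(1 + Γ)/(1 − Γ) = 75·(0.86 + j0.19)/(1.14 − j0.19)

Z_L ≈ 53 + j21.3 Ω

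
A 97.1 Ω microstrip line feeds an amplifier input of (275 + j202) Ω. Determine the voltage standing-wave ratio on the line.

Γ = (Z_L − Z_0)/(Z_L + Z_0) = (177.9 + j202)/(372.1 + j202)
|Γ| = 269/423 = 0.636
VSWR = (1 + |Γ|)/(1 − |Γ|) = 1.64/0.364

VSWR ≈ 4.49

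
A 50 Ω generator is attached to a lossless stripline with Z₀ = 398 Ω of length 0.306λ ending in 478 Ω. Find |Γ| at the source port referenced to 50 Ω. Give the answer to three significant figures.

βl = 2π × 0.306 = 110°
tan(βl) = -2.72
Z_in = Z_0·(Z_L + jZ_0·tanβl)/(Z_0 + jZ_L·tanβl) = 344 + j41 Ω
Γ_s = (Z_in − Z_s)/(Z_in + Z_s) = (294 + j41)/(394 + j41), |Γ_s| = 0.749

|Γ| ≈ 0.749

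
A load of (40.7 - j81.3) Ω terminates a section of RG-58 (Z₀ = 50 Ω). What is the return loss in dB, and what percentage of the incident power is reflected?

RL ≈ 3.45 dB; 45.1% of incident power reflected

Γ = (-9.3 − j81.3)/(90.7 − j81.3), |Γ| = 0.672
RL = −20·log₁₀(0.672) = 3.45 dB
P_refl/P_inc = |Γ|² = 0.451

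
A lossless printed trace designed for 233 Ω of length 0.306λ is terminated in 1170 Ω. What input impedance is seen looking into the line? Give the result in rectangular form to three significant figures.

Z_in ≈ 52.4 + j81.7 Ω

βl = 2π × 0.306 = 110°
tan(βl) = tan(110°) = -2.72
Z_in = Z_0·(Z_L + jZ_0·tanβl)/(Z_0 + jZ_L·tanβl)
     = 233·(1170 − j635)/(233 − j3190)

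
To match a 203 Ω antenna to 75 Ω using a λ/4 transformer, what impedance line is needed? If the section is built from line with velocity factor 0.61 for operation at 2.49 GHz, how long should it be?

Z_qwt ≈ 123 Ω; length ≈ 1.84 cm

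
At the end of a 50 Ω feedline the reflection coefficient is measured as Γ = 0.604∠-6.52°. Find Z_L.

Z_L ≈ 193 − j41.7 Ω

Z_L = Z_0·(1 + Γ)/(1 − Γ) = 50·(1.6 − j0.0686)/(0.4 + j0.0686)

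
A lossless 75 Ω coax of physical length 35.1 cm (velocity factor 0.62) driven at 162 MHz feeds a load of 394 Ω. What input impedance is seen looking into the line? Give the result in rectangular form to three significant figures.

Z_in ≈ 16.1 + j26.3 Ω

λ = v/f = 0.62·c / 162 MHz = 1.15 m
βl = 2π·l/λ = 2π × 0.306 = 110°
tan(βl) = tan(110°) = -2.74
Z_in = Z_0·(Z_L + jZ_0·tanβl)/(Z_0 + jZ_L·tanβl)
     = 75·(394 − j205)/(75 − j1080)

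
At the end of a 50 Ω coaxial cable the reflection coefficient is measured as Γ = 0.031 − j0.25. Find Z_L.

Z_L = Z_0·(1 + Γ)/(1 − Γ) = 50·(1.03 − j0.25)/(0.969 + j0.25)

Z_L ≈ 46.8 − j25 Ω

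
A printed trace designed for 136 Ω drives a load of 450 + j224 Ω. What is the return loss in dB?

Γ = (314 + j224)/(586 + j224), |Γ| = 0.615
RL = −20·log₁₀|Γ| = −20·log₁₀(0.615)

RL ≈ 4.23 dB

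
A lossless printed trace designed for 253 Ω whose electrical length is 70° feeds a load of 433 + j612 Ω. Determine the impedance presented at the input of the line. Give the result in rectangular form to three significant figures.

tan(βl) = tan(70°) = 2.75
Z_in = Z_0·(Z_L + jZ_0·tanβl)/(Z_0 + jZ_L·tanβl)
     = 253·(433 + j1310)/(-1430 + j1190)

Z_in ≈ 68.6 − j174 Ω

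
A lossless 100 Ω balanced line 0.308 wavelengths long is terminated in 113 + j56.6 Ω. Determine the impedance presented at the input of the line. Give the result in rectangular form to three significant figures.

Z_in ≈ 59.5 − j11.8 Ω

βl = 2π × 0.308 = 111°
tan(βl) = tan(111°) = -2.62
Z_in = Z_0·(Z_L + jZ_0·tanβl)/(Z_0 + jZ_L·tanβl)
     = 100·(113 − j206)/(248 − j296)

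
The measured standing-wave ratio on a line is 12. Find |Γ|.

|Γ| ≈ 0.846

|Γ| = (S − 1)/(S + 1) = (12 − 1)/(12 + 1) = 11/13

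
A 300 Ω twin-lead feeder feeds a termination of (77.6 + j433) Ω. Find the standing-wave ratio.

Γ = (Z_L − Z_0)/(Z_L + Z_0) = (-222.4 + j433)/(377.6 + j433)
|Γ| = 487/575 = 0.847
VSWR = (1 + |Γ|)/(1 − |Γ|) = 1.85/0.153

VSWR ≈ 12.1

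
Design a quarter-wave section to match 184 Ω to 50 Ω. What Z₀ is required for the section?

Z_qwt = √(Z_0·R_L) = √(50 × 184) = √9200

Z_qwt ≈ 95.9 Ω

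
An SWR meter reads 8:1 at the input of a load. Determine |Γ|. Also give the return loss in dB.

|Γ| ≈ 0.778; return loss ≈ 2.18 dB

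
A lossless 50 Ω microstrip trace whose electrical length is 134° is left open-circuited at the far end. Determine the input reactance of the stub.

tan(βl) = -1.04
For an open-circuited stub, Z_in = −jZ_0·cot(βl) = −jZ_0/tan(βl)

X_in ≈ 48.3 Ω (inductive)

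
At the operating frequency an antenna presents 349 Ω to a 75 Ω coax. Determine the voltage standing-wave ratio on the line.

Γ = (349 − 75)/(349 + 75) = 0.646
VSWR = (1 + 0.646)/(1 − 0.646)

VSWR ≈ 4.65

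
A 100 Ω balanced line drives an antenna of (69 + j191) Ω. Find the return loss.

Γ = (-31 + j191)/(169 + j191), |Γ| = 0.759
RL = −20·log₁₀|Γ| = −20·log₁₀(0.759)

RL ≈ 2.4 dB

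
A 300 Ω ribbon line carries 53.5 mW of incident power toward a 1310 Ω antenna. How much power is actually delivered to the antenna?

P_delivered ≈ 32.4 mW

Γ = (1310 − 300)/(1310 + 300) = 0.627
|Γ|² = 0.394
P_refl = |Γ|²·P_inc = 21.1 mW, P_del = (1 − |Γ|²)·P_inc = 32.4 mW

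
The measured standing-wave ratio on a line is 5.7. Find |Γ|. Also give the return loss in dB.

|Γ| = (S − 1)/(S + 1) = (5.7 − 1)/(5.7 + 1) = 4.7/6.7
RL = −20·log₁₀|Γ| = −20·log₁₀(0.701)

|Γ| ≈ 0.701; return loss ≈ 3.08 dB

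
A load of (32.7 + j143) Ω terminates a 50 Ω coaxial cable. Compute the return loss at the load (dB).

Γ = (-17.3 + j143)/(82.7 + j143), |Γ| = 0.872
RL = −20·log₁₀|Γ| = −20·log₁₀(0.872)

RL ≈ 1.19 dB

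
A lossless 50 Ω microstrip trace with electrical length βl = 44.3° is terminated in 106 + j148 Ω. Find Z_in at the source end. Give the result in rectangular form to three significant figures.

Z_in ≈ 26.4 − j75.3 Ω

tan(βl) = tan(44.3°) = 0.976
Z_in = Z_0·(Z_L + jZ_0·tanβl)/(Z_0 + jZ_L·tanβl)
     = 50·(106 + j197)/(-94.4 + j103)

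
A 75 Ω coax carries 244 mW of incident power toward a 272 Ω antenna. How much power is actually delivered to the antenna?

P_delivered ≈ 165 mW

Γ = (272 − 75)/(272 + 75) = 0.568
|Γ|² = 0.322
P_refl = |Γ|²·P_inc = 78.6 mW, P_del = (1 − |Γ|²)·P_inc = 165 mW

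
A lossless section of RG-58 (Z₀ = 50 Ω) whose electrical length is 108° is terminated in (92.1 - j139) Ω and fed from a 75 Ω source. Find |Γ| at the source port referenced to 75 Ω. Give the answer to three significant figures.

|Γ| ≈ 0.781

tan(βl) = -3.08
Z_in = Z_0·(Z_L + jZ_0·tanβl)/(Z_0 + jZ_L·tanβl) = 10.8 + j30.7 Ω
Γ_s = (Z_in − Z_s)/(Z_in + Z_s) = (-64.2 + j30.7)/(85.8 + j30.7), |Γ_s| = 0.781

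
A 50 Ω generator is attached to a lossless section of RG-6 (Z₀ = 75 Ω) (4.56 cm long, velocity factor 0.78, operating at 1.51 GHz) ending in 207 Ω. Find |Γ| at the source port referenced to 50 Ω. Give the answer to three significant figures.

λ = v/f = 0.78·c / 1.51 GHz = 0.155 m
βl = 2π·l/λ = 2π × 0.294 = 106°
tan(βl) = -3.5
Z_in = Z_0·(Z_L + jZ_0·tanβl)/(Z_0 + jZ_L·tanβl) = 29.1 + j18.4 Ω
Γ_s = (Z_in − Z_s)/(Z_in + Z_s) = (-20.9 + j18.4)/(79.1 + j18.4), |Γ_s| = 0.343

|Γ| ≈ 0.343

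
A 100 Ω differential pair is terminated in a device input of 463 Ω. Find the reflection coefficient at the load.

Γ = (Z_L − Z_0)/(Z_L + Z_0) = (463 − 100)/(463 + 100) = 363/563

Γ = 0.645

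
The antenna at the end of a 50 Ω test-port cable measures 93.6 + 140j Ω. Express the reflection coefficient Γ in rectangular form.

Γ = (Z_L − Z_0)/(Z_L + Z_0) = (43.6 + j140)/(143.6 + j140)

Γ ≈ 0.643 + j0.348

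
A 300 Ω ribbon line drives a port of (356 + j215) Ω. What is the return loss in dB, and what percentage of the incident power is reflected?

Γ = (56 + j215)/(656 + j215), |Γ| = 0.322
RL = −20·log₁₀(0.322) = 9.85 dB
P_refl/P_inc = |Γ|² = 0.104

RL ≈ 9.85 dB; 10.4% of incident power reflected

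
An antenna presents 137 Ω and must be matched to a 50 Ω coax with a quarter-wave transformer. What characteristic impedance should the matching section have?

Z_qwt ≈ 82.8 Ω

Z_qwt = √(Z_0·R_L) = √(50 × 137) = √6850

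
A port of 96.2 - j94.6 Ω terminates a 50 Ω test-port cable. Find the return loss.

RL ≈ 4.37 dB

Γ = (46.2 − j94.6)/(146.2 − j94.6), |Γ| = 0.605
RL = −20·log₁₀|Γ| = −20·log₁₀(0.605)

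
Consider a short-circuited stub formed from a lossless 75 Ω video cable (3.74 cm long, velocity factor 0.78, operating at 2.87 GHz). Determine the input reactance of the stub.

λ = v/f = 0.78·c / 2.87 GHz = 0.0815 m
βl = 2π·l/λ = 2π × 0.459 = 165°
tan(βl) = -0.265
For a short-circuited stub, Z_in = jZ_0·tan(βl)

X_in ≈ -19.9 Ω (capacitive)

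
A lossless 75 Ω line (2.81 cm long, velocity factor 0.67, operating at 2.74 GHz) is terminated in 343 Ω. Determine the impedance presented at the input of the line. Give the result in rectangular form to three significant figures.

λ = v/f = 0.67·c / 2.74 GHz = 0.0734 m
βl = 2π·l/λ = 2π × 0.383 = 138°
tan(βl) = tan(138°) = -0.904
Z_in = Z_0·(Z_L + jZ_0·tanβl)/(Z_0 + jZ_L·tanβl)
     = 75·(343 − j67.8)/(75 − j310)

Z_in ≈ 34.5 + j74.7 Ω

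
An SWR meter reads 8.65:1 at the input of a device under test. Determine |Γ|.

|Γ| ≈ 0.793

|Γ| = (S − 1)/(S + 1) = (8.65 − 1)/(8.65 + 1) = 7.65/9.65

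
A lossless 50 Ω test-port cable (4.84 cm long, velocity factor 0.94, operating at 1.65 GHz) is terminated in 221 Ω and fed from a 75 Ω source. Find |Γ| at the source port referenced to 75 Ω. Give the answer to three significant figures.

|Γ| ≈ 0.732

λ = v/f = 0.94·c / 1.65 GHz = 0.171 m
βl = 2π·l/λ = 2π × 0.283 = 102°
tan(βl) = -4.73
Z_in = Z_0·(Z_L + jZ_0·tanβl)/(Z_0 + jZ_L·tanβl) = 11.8 + j10 Ω
Γ_s = (Z_in − Z_s)/(Z_in + Z_s) = (-63.2 + j10)/(86.8 + j10), |Γ_s| = 0.732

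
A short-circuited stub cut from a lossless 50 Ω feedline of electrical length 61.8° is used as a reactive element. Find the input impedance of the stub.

tan(βl) = 1.86
For a short-circuited stub, Z_in = jZ_0·tan(βl)

Z_in ≈ +j93.2 Ω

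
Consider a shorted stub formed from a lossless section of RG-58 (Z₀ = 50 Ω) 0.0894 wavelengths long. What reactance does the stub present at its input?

βl = 2π × 0.0894 = 32.2°
tan(βl) = 0.629
For a shorted stub, Z_in = jZ_0·tan(βl)

X_in ≈ 31.5 Ω (inductive)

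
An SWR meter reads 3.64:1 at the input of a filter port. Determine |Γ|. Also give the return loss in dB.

|Γ| ≈ 0.569; return loss ≈ 4.9 dB

|Γ| = (S − 1)/(S + 1) = (3.64 − 1)/(3.64 + 1) = 2.64/4.64
RL = −20·log₁₀|Γ| = −20·log₁₀(0.569)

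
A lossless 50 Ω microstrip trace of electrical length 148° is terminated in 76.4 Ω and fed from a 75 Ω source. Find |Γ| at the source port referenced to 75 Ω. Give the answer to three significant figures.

|Γ| ≈ 0.221

tan(βl) = -0.625
Z_in = Z_0·(Z_L + jZ_0·tanβl)/(Z_0 + jZ_L·tanβl) = 55.6 + j21.8 Ω
Γ_s = (Z_in − Z_s)/(Z_in + Z_s) = (-19.4 + j21.8)/(131 + j21.8), |Γ_s| = 0.221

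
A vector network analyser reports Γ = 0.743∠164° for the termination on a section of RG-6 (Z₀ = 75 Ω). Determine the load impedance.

Z_L ≈ 11.3 + j10.3 Ω

Z_L = Z_0·(1 + Γ)/(1 − Γ) = 75·(0.286 + j0.205)/(1.71 − j0.205)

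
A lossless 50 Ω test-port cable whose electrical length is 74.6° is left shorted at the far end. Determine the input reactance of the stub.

X_in ≈ 182 Ω (inductive)

tan(βl) = 3.63
For a shorted stub, Z_in = jZ_0·tan(βl)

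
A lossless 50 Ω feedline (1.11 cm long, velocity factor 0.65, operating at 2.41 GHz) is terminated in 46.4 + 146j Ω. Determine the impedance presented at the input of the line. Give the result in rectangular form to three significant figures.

Z_in ≈ 15.7 − j77.9 Ω

λ = v/f = 0.65·c / 2.41 GHz = 0.0809 m
βl = 2π·l/λ = 2π × 0.137 = 49.4°
tan(βl) = tan(49.4°) = 1.17
Z_in = Z_0·(Z_L + jZ_0·tanβl)/(Z_0 + jZ_L·tanβl)
     = 50·(46.4 + j204)/(-120 + j54.1)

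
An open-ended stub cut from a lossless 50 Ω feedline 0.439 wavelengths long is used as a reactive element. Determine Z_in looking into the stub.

βl = 2π × 0.439 = 158°
tan(βl) = -0.403
For an open-ended stub, Z_in = −jZ_0·cot(βl) = −jZ_0/tan(βl)

Z_in ≈ +j124 Ω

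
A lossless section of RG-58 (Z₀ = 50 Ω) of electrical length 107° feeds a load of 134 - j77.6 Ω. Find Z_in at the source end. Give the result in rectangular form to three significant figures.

tan(βl) = tan(107°) = -3.27
Z_in = Z_0·(Z_L + jZ_0·tanβl)/(Z_0 + jZ_L·tanβl)
     = 50·(134 − j241)/(-204 − j438)

Z_in ≈ 16.8 + j23.1 Ω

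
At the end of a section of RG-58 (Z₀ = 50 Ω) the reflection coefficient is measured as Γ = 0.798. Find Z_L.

Z_L = Z_0·(1 + Γ)/(1 − Γ) = 50·(1.8)/(0.202)

Z_L ≈ 445 Ω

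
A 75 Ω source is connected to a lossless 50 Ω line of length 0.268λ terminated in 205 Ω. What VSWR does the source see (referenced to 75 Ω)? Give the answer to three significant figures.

βl = 2π × 0.268 = 96.5°
tan(βl) = -8.8
Z_in = Z_0·(Z_L + jZ_0·tanβl)/(Z_0 + jZ_L·tanβl) = 12.3 + j5.34 Ω
Γ_s = (Z_in − Z_s)/(Z_in + Z_s) = (-62.7 + j5.34)/(87.3 + j5.34), |Γ_s| = 0.719
VSWR = (1 + |Γ_s|)/(1 − |Γ_s|)

VSWR ≈ 6.11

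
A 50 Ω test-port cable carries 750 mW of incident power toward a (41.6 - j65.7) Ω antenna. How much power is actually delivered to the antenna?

P_delivered ≈ 491 mW

|Γ| = |(-8.4 − j65.7)/(91.6 − j65.7)| = 0.588
|Γ|² = 0.345
P_refl = |Γ|²·P_inc = 259 mW, P_del = (1 − |Γ|²)·P_inc = 491 mW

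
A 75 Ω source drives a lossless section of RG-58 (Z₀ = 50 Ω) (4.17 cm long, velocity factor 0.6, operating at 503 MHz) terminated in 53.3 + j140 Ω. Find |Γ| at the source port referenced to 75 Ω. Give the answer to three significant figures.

|Γ| ≈ 0.765

λ = v/f = 0.6·c / 503 MHz = 0.358 m
βl = 2π·l/λ = 2π × 0.117 = 42°
tan(βl) = 0.899
Z_in = Z_0·(Z_L + jZ_0·tanβl)/(Z_0 + jZ_L·tanβl) = 29.9 − j103 Ω
Γ_s = (Z_in − Z_s)/(Z_in + Z_s) = (-45.1 − j103)/(105 − j103), |Γ_s| = 0.765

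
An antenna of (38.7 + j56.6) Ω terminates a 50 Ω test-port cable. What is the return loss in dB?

Γ = (-11.3 + j56.6)/(88.7 + j56.6), |Γ| = 0.549
RL = −20·log₁₀|Γ| = −20·log₁₀(0.549)

RL ≈ 5.22 dB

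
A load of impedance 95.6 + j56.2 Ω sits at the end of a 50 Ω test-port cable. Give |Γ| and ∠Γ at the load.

Γ ≈ 0.464 ∠ 29.8°

Γ = (Z_L − Z_0)/(Z_L + Z_0) = (45.6 + j56.2)/(145.6 + j56.2)
|Γ| = 72.4/156 = 0.464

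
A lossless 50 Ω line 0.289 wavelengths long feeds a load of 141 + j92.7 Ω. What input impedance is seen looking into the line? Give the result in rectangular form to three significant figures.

βl = 2π × 0.289 = 104°
tan(βl) = tan(104°) = -4
Z_in = Z_0·(Z_L + jZ_0·tanβl)/(Z_0 + jZ_L·tanβl)
     = 50·(141 − j107)/(421 − j564)

Z_in ≈ 12.1 + j3.47 Ω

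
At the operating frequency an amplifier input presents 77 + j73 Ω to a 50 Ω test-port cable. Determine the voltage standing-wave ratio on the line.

VSWR ≈ 3.27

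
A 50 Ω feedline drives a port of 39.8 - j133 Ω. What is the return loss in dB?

RL ≈ 1.61 dB

Γ = (-10.2 − j133)/(89.8 − j133), |Γ| = 0.831
RL = −20·log₁₀|Γ| = −20·log₁₀(0.831)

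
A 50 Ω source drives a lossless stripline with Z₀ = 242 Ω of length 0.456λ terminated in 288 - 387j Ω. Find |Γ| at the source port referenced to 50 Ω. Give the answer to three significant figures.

|Γ| ≈ 0.898

βl = 2π × 0.456 = 164°
tan(βl) = -0.284
Z_in = Z_0·(Z_L + jZ_0·tanβl)/(Z_0 + jZ_L·tanβl) = 755 − j368 Ω
Γ_s = (Z_in − Z_s)/(Z_in + Z_s) = (705 − j368)/(805 − j368), |Γ_s| = 0.898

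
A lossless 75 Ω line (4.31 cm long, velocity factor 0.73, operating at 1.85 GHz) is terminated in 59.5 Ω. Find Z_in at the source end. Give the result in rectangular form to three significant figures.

λ = v/f = 0.73·c / 1.85 GHz = 0.118 m
βl = 2π·l/λ = 2π × 0.364 = 131°
tan(βl) = tan(131°) = -1.15
Z_in = Z_0·(Z_L + jZ_0·tanβl)/(Z_0 + jZ_L·tanβl)
     = 75·(59.5 − j86.1)/(75 − j68.3)

Z_in ≈ 75.4 − j17.4 Ω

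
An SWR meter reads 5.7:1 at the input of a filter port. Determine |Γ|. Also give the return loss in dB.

|Γ| ≈ 0.701; return loss ≈ 3.08 dB

|Γ| = (S − 1)/(S + 1) = (5.7 − 1)/(5.7 + 1) = 4.7/6.7
RL = −20·log₁₀|Γ| = −20·log₁₀(0.701)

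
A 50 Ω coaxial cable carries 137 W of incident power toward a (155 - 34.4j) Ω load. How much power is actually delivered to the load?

P_delivered ≈ 98.3 W

|Γ| = |(105 − j34.4)/(205 − j34.4)| = 0.532
|Γ|² = 0.283
P_refl = |Γ|²·P_inc = 38.7 W, P_del = (1 − |Γ|²)·P_inc = 98.3 W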